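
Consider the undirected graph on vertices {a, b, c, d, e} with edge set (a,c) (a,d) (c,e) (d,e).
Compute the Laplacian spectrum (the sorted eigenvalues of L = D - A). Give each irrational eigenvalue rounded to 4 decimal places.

[0, 0, 2, 2, 4]

With the vertex order [a, b, c, d, e], the degrees are [2, 0, 2, 2, 2], giving D = diag(2, 0, 2, 2, 2) and L = D - A. Diagonalising L (or applying a numerical eigensolver to the 5x5 matrix) gives the spectrum above. The 2 zero eigenvalues correspond to the 2 connected components. The eigenvalues sum to 8, which equals trace(L) = 2|E|. The largest eigenvalue, 4, is at most the vertex count 5.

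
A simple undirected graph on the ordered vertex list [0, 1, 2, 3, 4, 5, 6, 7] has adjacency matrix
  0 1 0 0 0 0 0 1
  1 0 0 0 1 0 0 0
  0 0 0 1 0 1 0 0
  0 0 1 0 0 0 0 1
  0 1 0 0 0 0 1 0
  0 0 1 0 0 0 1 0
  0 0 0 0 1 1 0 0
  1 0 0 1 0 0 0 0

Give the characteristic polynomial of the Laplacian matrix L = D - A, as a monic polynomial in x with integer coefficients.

Each diagonal entry of L is the vertex degree and each off-diagonal entry is -1 where an edge is present, 0 otherwise; in the order [0, 1, 2, 3, 4, 5, 6, 7] the diagonal is [2, 2, 2, 2, 2, 2, 2, 2]. L has integer entries, so p(x) = det(xI - L) has integer coefficients. Expanding the determinant yields x^8 - 16x^7 + 104x^6 - 352x^5 + 660x^4 - 672x^3 + 336x^2 - 64x. Since p(0) = det(-L) = 0, x divides p(x). The eigenvalues sum to 16, which equals trace(L) = 2|E|. There is one zero in the spectrum, matching the 1 component.

x^8 - 16x^7 + 104x^6 - 352x^5 + 660x^4 - 672x^3 + 336x^2 - 64x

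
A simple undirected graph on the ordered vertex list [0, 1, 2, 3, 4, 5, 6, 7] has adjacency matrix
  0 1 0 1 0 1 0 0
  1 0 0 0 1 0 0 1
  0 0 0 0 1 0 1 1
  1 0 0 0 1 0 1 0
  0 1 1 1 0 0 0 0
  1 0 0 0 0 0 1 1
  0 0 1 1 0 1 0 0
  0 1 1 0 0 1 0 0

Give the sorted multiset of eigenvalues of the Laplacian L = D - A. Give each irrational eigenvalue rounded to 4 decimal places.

[0, 2, 2, 2, 4, 4, 4, 6]

Each diagonal entry of L is the vertex degree and each off-diagonal entry is -1 where an edge is present, 0 otherwise; in the order [0, 1, 2, 3, 4, 5, 6, 7] the diagonal is [3, 3, 3, 3, 3, 3, 3, 3]. L is symmetric positive semidefinite, so every eigenvalue is real and nonnegative. The single zero eigenvalue shows the graph is connected.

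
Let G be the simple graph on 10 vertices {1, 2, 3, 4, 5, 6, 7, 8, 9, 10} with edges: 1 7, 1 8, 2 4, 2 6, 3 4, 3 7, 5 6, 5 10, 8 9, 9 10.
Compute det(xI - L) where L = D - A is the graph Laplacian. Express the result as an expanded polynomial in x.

Reading degrees in the order [1, 2, 3, 4, 5, 6, 7, 8, 9, 10] gives [2, 2, 2, 2, 2, 2, 2, 2, 2, 2]; set D = diag(2, 2, 2, 2, 2, 2, 2, 2, 2, 2) and form L = D - A. Computing det(xI - L) by cofactor expansion (or equivalently via sum-over-permutations) gives x^10 - 20x^9 + 170x^8 - 800x^7 + 2275x^6 - 4004x^5 + 4290x^4 - 2640x^3 + 825x^2 - 100x. Since p(0) = det(-L) = 0, x divides p(x). By the matrix-tree theorem the graph has (1/10) * product of the nonzero eigenvalues = 10 spanning trees. The largest eigenvalue, 4, is at most the vertex count 10.

x^10 - 20x^9 + 170x^8 - 800x^7 + 2275x^6 - 4004x^5 + 4290x^4 - 2640x^3 + 825x^2 - 100x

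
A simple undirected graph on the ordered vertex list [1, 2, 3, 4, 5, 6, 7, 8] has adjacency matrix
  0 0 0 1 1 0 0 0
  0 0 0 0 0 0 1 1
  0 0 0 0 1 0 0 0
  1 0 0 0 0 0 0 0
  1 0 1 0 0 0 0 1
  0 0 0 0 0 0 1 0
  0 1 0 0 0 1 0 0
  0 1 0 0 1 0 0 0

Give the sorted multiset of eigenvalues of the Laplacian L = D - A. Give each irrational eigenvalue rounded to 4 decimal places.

[0, 0.1864, 0.5858, 1, 2, 2.4707, 3.4142, 4.3429]

Reading degrees in the order [1, 2, 3, 4, 5, 6, 7, 8] gives [2, 2, 1, 1, 3, 1, 2, 2]; set D = diag(2, 2, 1, 1, 3, 1, 2, 2) and form L = D - A. The multiplicity of 0 as a Laplacian eigenvalue equals the number of connected components. The single zero eigenvalue shows the graph is connected. The largest eigenvalue, 4.3429, is at most the vertex count 8. There is one zero in the spectrum, matching the 1 component.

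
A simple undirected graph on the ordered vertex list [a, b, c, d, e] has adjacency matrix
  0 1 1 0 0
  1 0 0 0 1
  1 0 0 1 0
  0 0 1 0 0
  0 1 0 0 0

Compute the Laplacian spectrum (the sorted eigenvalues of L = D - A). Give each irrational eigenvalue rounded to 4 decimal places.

[0, 0.3820, 1.3820, 2.6180, 3.6180]

Reading degrees in the order [a, b, c, d, e] gives [2, 2, 2, 1, 1]; set D = diag(2, 2, 2, 1, 1) and form L = D - A. L is symmetric positive semidefinite, so every eigenvalue is real and nonnegative. The single zero eigenvalue shows the graph is connected. The eigenvalues sum to 8, which equals trace(L) = 2|E|.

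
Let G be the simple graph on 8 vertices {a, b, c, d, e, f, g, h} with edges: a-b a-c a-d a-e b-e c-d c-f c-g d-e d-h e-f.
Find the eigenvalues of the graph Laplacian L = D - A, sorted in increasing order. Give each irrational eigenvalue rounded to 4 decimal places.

Each diagonal entry of L is the vertex degree and each off-diagonal entry is -1 where an edge is present, 0 otherwise; in the order [a, b, c, d, e, f, g, h] the diagonal is [4, 2, 4, 4, 4, 2, 1, 1]. L is symmetric positive semidefinite, so every eigenvalue is real and nonnegative. The largest eigenvalue, 6.0049, is at most the vertex count 8. By the matrix-tree theorem the graph has (1/8) * product of the nonzero eigenvalues = 61 spanning trees.

[0, 0.7384, 0.9273, 1.7498, 2.9627, 4.3318, 5.2851, 6.0049]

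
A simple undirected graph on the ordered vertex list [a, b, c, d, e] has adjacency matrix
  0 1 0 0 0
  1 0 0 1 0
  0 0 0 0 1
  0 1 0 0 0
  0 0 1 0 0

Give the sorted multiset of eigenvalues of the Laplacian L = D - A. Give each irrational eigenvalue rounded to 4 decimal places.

Reading degrees in the order [a, b, c, d, e] gives [1, 2, 1, 1, 1]; set D = diag(1, 2, 1, 1, 1) and form L = D - A. Since every row of L sums to 0, the all-ones vector is in the kernel and 0 is an eigenvalue. The 2 zero eigenvalues correspond to the 2 connected components. The eigenvalues sum to 6, which equals trace(L) = 2|E|. The largest eigenvalue, 3, is at most the vertex count 5.

[0, 0, 1, 2, 3]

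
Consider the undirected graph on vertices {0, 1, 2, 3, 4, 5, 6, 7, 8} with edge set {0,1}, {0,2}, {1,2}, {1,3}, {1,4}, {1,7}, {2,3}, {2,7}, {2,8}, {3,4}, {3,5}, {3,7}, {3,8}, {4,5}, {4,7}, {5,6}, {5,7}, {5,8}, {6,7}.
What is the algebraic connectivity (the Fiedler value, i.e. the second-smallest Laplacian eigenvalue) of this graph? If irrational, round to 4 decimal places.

1.4258

Reading degrees in the order [0, 1, 2, 3, 4, 5, 6, 7, 8] gives [2, 5, 5, 6, 4, 5, 2, 6, 3]; set D = diag(2, 5, 5, 6, 4, 5, 2, 6, 3) and form L = D - A. The smallest Laplacian eigenvalue is always 0. The next one, lambda_2 = 1.4258, measures how hard the graph is to disconnect: larger values mean better connectivity. By the matrix-tree theorem the graph has (1/9) * product of the nonzero eigenvalues = 9386 spanning trees.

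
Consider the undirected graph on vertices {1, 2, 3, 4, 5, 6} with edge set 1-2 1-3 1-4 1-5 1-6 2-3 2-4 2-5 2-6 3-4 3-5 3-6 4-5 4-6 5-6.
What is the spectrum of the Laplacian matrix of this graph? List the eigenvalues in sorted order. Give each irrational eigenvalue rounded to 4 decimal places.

Reading degrees in the order [1, 2, 3, 4, 5, 6] gives [5, 5, 5, 5, 5, 5]; set D = diag(5, 5, 5, 5, 5, 5) and form L = D - A. L is symmetric positive semidefinite, so every eigenvalue is real and nonnegative. The single zero eigenvalue shows the graph is connected. The eigenvalues sum to 30, which equals trace(L) = 2|E|. There is one zero in the spectrum, matching the 1 component.

[0, 6, 6, 6, 6, 6]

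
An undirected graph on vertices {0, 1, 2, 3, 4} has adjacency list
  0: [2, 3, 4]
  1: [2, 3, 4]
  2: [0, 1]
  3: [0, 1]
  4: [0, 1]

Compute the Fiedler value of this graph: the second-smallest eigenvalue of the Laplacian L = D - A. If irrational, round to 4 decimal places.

Each diagonal entry of L is the vertex degree and each off-diagonal entry is -1 where an edge is present, 0 otherwise; in the order [0, 1, 2, 3, 4] the diagonal is [3, 3, 2, 2, 2]. The smallest Laplacian eigenvalue is always 0. The next one, lambda_2 = 2, measures how hard the graph is to disconnect: larger values mean better connectivity. The eigenvalues sum to 12, which equals trace(L) = 2|E|. There is one zero in the spectrum, matching the 1 component.

2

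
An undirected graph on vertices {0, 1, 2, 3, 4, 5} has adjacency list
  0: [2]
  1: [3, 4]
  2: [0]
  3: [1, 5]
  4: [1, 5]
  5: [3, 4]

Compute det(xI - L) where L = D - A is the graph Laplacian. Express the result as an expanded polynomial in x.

With the vertex order [0, 1, 2, 3, 4, 5], the degrees are [1, 2, 1, 2, 2, 2], giving D = diag(1, 2, 1, 2, 2, 2) and L = D - A. The eigenvalues of L are [0, 0, 2, 2, 2, 4]; the characteristic polynomial is the product of (x - lambda_i), which multiplies out to x^6 - 10x^5 + 36x^4 - 56x^3 + 32x^2. The constant term is 0 because L is singular (the all-ones vector lies in its kernel). There are 2 zeros in the spectrum, matching the 2 components.

x^6 - 10x^5 + 36x^4 - 56x^3 + 32x^2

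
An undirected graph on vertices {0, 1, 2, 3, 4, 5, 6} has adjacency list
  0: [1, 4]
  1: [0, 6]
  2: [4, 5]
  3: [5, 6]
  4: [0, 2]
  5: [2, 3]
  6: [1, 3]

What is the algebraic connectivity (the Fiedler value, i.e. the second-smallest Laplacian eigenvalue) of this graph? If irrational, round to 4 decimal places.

With the vertex order [0, 1, 2, 3, 4, 5, 6], the degrees are [2, 2, 2, 2, 2, 2, 2], giving D = diag(2, 2, 2, 2, 2, 2, 2) and L = D - A. Computing the eigenvalues of L and sorting gives [0, 0.7530, 0.7530, 2.4450, 2.4450, 3.8019, 3.8019]. The Fiedler value lambda_2 = 0.7530 is strictly positive, so the graph is connected. By the matrix-tree theorem the graph has (1/7) * product of the nonzero eigenvalues = 7 spanning trees. The eigenvalues sum to 14, which equals trace(L) = 2|E|.

0.7530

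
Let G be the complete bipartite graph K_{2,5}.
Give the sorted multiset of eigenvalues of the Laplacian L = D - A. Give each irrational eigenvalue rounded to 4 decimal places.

The graph has 7 vertices and degree multiset [5, 5, 2, 2, 2, 2, 2]; D is the diagonal matrix of degrees and L = D - A. L is symmetric positive semidefinite, so every eigenvalue is real and nonnegative. By the matrix-tree theorem the graph has (1/7) * product of the nonzero eigenvalues = 80 spanning trees. The largest eigenvalue, 7, is at most the vertex count 7.

[0, 2, 2, 2, 2, 5, 7]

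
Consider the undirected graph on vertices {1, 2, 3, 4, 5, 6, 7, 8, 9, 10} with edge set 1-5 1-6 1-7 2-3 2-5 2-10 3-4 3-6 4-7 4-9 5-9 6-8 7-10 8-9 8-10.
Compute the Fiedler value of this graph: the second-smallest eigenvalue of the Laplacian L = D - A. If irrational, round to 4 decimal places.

Reading degrees in the order [1, 2, 3, 4, 5, 6, 7, 8, 9, 10] gives [3, 3, 3, 3, 3, 3, 3, 3, 3, 3]; set D = diag(3, 3, 3, 3, 3, 3, 3, 3, 3, 3) and form L = D - A. The sorted Laplacian eigenvalues are [0, 2, 2, 2, 2, 2, 5, 5, 5, 5]; the algebraic connectivity is the second entry, 2.

2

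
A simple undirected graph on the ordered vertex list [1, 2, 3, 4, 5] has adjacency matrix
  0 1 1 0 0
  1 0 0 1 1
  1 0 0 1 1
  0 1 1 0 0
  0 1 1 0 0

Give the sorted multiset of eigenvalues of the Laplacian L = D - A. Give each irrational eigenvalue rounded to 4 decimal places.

With the vertex order [1, 2, 3, 4, 5], the degrees are [2, 3, 3, 2, 2], giving D = diag(2, 3, 3, 2, 2) and L = D - A. Diagonalising L (or applying a numerical eigensolver to the 5x5 matrix) gives the spectrum above. By the matrix-tree theorem the graph has (1/5) * product of the nonzero eigenvalues = 12 spanning trees.

[0, 2, 2, 3, 5]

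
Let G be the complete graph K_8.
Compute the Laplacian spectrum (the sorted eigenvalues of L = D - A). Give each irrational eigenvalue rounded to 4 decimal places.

The graph has 8 vertices and degree multiset [7, 7, 7, 7, 7, 7, 7, 7]; D is the diagonal matrix of degrees and L = D - A. Diagonalising L (or applying a numerical eigensolver to the 8x8 matrix) gives the spectrum above. The single zero eigenvalue shows the graph is connected.

[0, 8, 8, 8, 8, 8, 8, 8]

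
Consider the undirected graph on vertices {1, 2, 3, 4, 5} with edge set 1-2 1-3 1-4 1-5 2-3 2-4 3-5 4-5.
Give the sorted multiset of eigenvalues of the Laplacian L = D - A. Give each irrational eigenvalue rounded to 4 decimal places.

[0, 3, 3, 5, 5]

With the vertex order [1, 2, 3, 4, 5], the degrees are [4, 3, 3, 3, 3], giving D = diag(4, 3, 3, 3, 3) and L = D - A. The multiplicity of 0 as a Laplacian eigenvalue equals the number of connected components. The eigenvalues sum to 16, which equals trace(L) = 2|E|. There is one zero in the spectrum, matching the 1 component.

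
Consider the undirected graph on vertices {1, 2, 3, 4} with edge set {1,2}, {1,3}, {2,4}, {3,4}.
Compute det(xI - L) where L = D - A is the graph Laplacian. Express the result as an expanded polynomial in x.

Each diagonal entry of L is the vertex degree and each off-diagonal entry is -1 where an edge is present, 0 otherwise; in the order [1, 2, 3, 4] the diagonal is [2, 2, 2, 2]. L has integer entries, so p(x) = det(xI - L) has integer coefficients. Expanding the determinant yields x^4 - 8x^3 + 20x^2 - 16x. The constant term is 0 because L is singular (the all-ones vector lies in its kernel). The eigenvalues sum to 8, which equals trace(L) = 2|E|.

x^4 - 8x^3 + 20x^2 - 16x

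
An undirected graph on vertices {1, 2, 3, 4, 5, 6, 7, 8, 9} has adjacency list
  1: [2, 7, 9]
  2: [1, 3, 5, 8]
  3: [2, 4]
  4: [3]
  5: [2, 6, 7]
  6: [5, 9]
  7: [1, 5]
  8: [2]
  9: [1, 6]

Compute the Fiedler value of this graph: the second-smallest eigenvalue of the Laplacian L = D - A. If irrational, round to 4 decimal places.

0.3631

Reading degrees in the order [1, 2, 3, 4, 5, 6, 7, 8, 9] gives [3, 4, 2, 1, 3, 2, 2, 1, 2]; set D = diag(3, 4, 2, 1, 3, 2, 2, 1, 2) and form L = D - A. The smallest Laplacian eigenvalue is always 0. The next one, lambda_2 = 0.3631, measures how hard the graph is to disconnect: larger values mean better connectivity. There is one zero in the spectrum, matching the 1 component.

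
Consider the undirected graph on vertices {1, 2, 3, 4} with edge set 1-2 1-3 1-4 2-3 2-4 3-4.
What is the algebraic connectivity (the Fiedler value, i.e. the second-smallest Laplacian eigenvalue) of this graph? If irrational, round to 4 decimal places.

Reading degrees in the order [1, 2, 3, 4] gives [3, 3, 3, 3]; set D = diag(3, 3, 3, 3) and form L = D - A. The sorted Laplacian eigenvalues are [0, 4, 4, 4]; the algebraic connectivity is the second entry, 4. There is one zero in the spectrum, matching the 1 component. The eigenvalues sum to 12, which equals trace(L) = 2|E|.

4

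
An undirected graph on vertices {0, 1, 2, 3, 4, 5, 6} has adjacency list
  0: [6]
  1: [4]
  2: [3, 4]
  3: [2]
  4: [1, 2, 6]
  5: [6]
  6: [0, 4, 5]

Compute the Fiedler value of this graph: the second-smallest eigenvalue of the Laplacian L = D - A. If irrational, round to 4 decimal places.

0.3217

Each diagonal entry of L is the vertex degree and each off-diagonal entry is -1 where an edge is present, 0 otherwise; in the order [0, 1, 2, 3, 4, 5, 6] the diagonal is [1, 1, 2, 1, 3, 1, 3]. The sorted Laplacian eigenvalues are [0, 0.3217, 0.6802, 1, 2.1397, 3.2297, 4.6287]; the algebraic connectivity is the second entry, 0.3217. By the matrix-tree theorem the graph has (1/7) * product of the nonzero eigenvalues = 1 spanning tree.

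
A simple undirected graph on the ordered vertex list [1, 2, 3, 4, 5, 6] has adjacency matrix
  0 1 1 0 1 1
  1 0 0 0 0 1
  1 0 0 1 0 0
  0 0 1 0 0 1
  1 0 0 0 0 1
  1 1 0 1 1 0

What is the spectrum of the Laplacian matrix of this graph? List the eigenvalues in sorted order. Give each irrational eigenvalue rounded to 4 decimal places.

Each diagonal entry of L is the vertex degree and each off-diagonal entry is -1 where an edge is present, 0 otherwise; in the order [1, 2, 3, 4, 5, 6] the diagonal is [4, 2, 2, 2, 2, 4]. Since every row of L sums to 0, the all-ones vector is in the kernel and 0 is an eigenvalue. The single zero eigenvalue shows the graph is connected. The largest eigenvalue, 5.4142, is at most the vertex count 6.

[0, 1.2679, 2, 2.5858, 4.7321, 5.4142]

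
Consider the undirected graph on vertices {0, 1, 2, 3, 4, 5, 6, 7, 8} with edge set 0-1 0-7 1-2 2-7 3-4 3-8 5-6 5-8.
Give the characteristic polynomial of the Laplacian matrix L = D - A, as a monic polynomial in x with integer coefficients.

With the vertex order [0, 1, 2, 3, 4, 5, 6, 7, 8], the degrees are [2, 2, 2, 2, 1, 2, 1, 2, 2], giving D = diag(2, 2, 2, 2, 1, 2, 1, 2, 2) and L = D - A. L has integer entries, so p(x) = det(xI - L) has integer coefficients. Expanding the determinant yields x^9 - 16x^8 + 105x^7 - 364x^6 + 713x^5 - 776x^4 + 420x^3 - 80x^2. Since p(0) = det(-L) = 0, x divides p(x). The eigenvalues sum to 16, which equals trace(L) = 2|E|. There are 2 zeros in the spectrum, matching the 2 components.

x^9 - 16x^8 + 105x^7 - 364x^6 + 713x^5 - 776x^4 + 420x^3 - 80x^2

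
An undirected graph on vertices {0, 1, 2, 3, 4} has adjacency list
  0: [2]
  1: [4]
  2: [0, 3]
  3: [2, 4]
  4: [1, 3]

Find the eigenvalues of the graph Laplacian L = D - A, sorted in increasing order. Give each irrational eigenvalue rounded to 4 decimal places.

[0, 0.3820, 1.3820, 2.6180, 3.6180]

Each diagonal entry of L is the vertex degree and each off-diagonal entry is -1 where an edge is present, 0 otherwise; in the order [0, 1, 2, 3, 4] the diagonal is [1, 1, 2, 2, 2]. Since every row of L sums to 0, the all-ones vector is in the kernel and 0 is an eigenvalue.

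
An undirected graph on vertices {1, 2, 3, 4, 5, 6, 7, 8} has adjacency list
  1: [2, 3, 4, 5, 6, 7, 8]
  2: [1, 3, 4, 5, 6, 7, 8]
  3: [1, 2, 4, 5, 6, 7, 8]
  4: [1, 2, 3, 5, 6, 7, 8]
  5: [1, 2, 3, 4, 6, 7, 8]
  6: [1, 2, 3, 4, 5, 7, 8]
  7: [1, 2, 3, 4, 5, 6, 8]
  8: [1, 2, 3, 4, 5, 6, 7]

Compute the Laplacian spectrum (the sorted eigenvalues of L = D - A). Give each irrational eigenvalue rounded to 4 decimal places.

[0, 8, 8, 8, 8, 8, 8, 8]

With the vertex order [1, 2, 3, 4, 5, 6, 7, 8], the degrees are [7, 7, 7, 7, 7, 7, 7, 7], giving D = diag(7, 7, 7, 7, 7, 7, 7, 7) and L = D - A. Diagonalising L (or applying a numerical eigensolver to the 8x8 matrix) gives the spectrum above. The single zero eigenvalue shows the graph is connected. The largest eigenvalue, 8, is at most the vertex count 8. By the matrix-tree theorem the graph has (1/8) * product of the nonzero eigenvalues = 262144 spanning trees.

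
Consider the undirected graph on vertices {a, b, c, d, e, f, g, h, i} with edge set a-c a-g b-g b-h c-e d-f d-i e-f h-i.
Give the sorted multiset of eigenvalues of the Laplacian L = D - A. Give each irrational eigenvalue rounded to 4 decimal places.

Each diagonal entry of L is the vertex degree and each off-diagonal entry is -1 where an edge is present, 0 otherwise; in the order [a, b, c, d, e, f, g, h, i] the diagonal is [2, 2, 2, 2, 2, 2, 2, 2, 2]. The multiplicity of 0 as a Laplacian eigenvalue equals the number of connected components. The largest eigenvalue, 3.8794, is at most the vertex count 9. The eigenvalues sum to 18, which equals trace(L) = 2|E|.

[0, 0.4679, 0.4679, 1.6527, 1.6527, 3, 3, 3.8794, 3.8794]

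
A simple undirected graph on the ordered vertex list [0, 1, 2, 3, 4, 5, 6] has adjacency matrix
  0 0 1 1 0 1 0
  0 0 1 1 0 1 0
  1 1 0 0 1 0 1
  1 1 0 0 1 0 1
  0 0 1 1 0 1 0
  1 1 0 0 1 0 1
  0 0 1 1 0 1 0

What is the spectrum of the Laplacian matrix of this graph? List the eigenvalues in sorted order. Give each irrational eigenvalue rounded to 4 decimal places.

Reading degrees in the order [0, 1, 2, 3, 4, 5, 6] gives [3, 3, 4, 4, 3, 4, 3]; set D = diag(3, 3, 4, 4, 3, 4, 3) and form L = D - A. The multiplicity of 0 as a Laplacian eigenvalue equals the number of connected components. The single zero eigenvalue shows the graph is connected. There is one zero in the spectrum, matching the 1 component.

[0, 3, 3, 3, 4, 4, 7]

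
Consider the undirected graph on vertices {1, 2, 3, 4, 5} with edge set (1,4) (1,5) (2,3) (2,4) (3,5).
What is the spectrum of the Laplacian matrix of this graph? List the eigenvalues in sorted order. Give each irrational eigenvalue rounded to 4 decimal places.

Reading degrees in the order [1, 2, 3, 4, 5] gives [2, 2, 2, 2, 2]; set D = diag(2, 2, 2, 2, 2) and form L = D - A. Since every row of L sums to 0, the all-ones vector is in the kernel and 0 is an eigenvalue. There is one zero in the spectrum, matching the 1 component.

[0, 1.3820, 1.3820, 3.6180, 3.6180]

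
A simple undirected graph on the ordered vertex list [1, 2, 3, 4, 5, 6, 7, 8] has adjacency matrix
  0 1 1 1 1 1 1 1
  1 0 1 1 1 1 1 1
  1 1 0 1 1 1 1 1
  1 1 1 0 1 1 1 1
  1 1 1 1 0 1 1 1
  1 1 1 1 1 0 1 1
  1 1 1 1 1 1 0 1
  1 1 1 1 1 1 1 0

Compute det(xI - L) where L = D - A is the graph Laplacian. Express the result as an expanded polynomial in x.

x^8 - 56x^7 + 1344x^6 - 17920x^5 + 143360x^4 - 688128x^3 + 1835008x^2 - 2097152x

With the vertex order [1, 2, 3, 4, 5, 6, 7, 8], the degrees are [7, 7, 7, 7, 7, 7, 7, 7], giving D = diag(7, 7, 7, 7, 7, 7, 7, 7) and L = D - A. The eigenvalues of L are [0, 8, 8, 8, 8, 8, 8, 8]; the characteristic polynomial is the product of (x - lambda_i), which multiplies out to x^8 - 56x^7 + 1344x^6 - 17920x^5 + 143360x^4 - 688128x^3 + 1835008x^2 - 2097152x. The coefficient of x^7 equals -trace(L) = -56, matching the sum of degrees. There is one zero in the spectrum, matching the 1 component.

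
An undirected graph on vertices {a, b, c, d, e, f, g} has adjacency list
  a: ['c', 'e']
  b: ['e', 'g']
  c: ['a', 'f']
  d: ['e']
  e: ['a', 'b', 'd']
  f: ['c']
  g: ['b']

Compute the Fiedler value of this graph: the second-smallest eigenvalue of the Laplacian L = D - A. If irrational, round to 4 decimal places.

With the vertex order [a, b, c, d, e, f, g], the degrees are [2, 2, 2, 1, 3, 1, 1], giving D = diag(2, 2, 2, 1, 3, 1, 1) and L = D - A. The sorted Laplacian eigenvalues are [0, 0.2603, 0.6262, 1.4055, 2.2742, 3.0996, 4.3342]; the algebraic connectivity is the second entry, 0.2603. The largest eigenvalue, 4.3342, is at most the vertex count 7.

0.2603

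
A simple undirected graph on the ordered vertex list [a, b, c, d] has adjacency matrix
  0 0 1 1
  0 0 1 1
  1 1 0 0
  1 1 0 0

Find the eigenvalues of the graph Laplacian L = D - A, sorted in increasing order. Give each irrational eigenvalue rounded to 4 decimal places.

With the vertex order [a, b, c, d], the degrees are [2, 2, 2, 2], giving D = diag(2, 2, 2, 2) and L = D - A. Diagonalising L (or applying a numerical eigensolver to the 4x4 matrix) gives the spectrum above.

[0, 2, 2, 4]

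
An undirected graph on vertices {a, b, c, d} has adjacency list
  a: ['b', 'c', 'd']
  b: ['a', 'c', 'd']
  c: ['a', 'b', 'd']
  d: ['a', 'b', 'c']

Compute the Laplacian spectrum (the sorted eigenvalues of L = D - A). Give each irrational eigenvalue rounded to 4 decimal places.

Reading degrees in the order [a, b, c, d] gives [3, 3, 3, 3]; set D = diag(3, 3, 3, 3) and form L = D - A. The multiplicity of 0 as a Laplacian eigenvalue equals the number of connected components. The single zero eigenvalue shows the graph is connected. The eigenvalues sum to 12, which equals trace(L) = 2|E|.

[0, 4, 4, 4]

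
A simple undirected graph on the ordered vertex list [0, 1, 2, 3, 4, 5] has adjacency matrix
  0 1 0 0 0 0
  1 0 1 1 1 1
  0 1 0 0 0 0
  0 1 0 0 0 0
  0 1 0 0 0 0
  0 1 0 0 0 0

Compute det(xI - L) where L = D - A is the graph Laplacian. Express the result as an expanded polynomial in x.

x^6 - 10x^5 + 30x^4 - 40x^3 + 25x^2 - 6x

Each diagonal entry of L is the vertex degree and each off-diagonal entry is -1 where an edge is present, 0 otherwise; in the order [0, 1, 2, 3, 4, 5] the diagonal is [1, 5, 1, 1, 1, 1]. L has integer entries, so p(x) = det(xI - L) has integer coefficients. Expanding the determinant yields x^6 - 10x^5 + 30x^4 - 40x^3 + 25x^2 - 6x. The coefficient of x^5 equals -trace(L) = -10, matching the sum of degrees.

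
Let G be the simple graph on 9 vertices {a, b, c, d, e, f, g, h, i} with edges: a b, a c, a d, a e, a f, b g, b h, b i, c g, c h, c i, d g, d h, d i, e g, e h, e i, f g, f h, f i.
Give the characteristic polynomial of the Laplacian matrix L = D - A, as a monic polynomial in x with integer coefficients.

Reading degrees in the order [a, b, c, d, e, f, g, h, i] gives [5, 4, 4, 4, 4, 4, 5, 5, 5]; set D = diag(5, 4, 4, 4, 4, 4, 5, 5, 5) and form L = D - A. Computing det(xI - L) by cofactor expansion (or equivalently via sum-over-permutations) gives x^9 - 40x^8 + 690x^7 - 6720x^6 + 40485x^5 - 154704x^4 + 366560x^3 - 492800x^2 + 288000x. Since p(0) = det(-L) = 0, x divides p(x). There is one zero in the spectrum, matching the 1 component. The largest eigenvalue, 9, is at most the vertex count 9.

x^9 - 40x^8 + 690x^7 - 6720x^6 + 40485x^5 - 154704x^4 + 366560x^3 - 492800x^2 + 288000x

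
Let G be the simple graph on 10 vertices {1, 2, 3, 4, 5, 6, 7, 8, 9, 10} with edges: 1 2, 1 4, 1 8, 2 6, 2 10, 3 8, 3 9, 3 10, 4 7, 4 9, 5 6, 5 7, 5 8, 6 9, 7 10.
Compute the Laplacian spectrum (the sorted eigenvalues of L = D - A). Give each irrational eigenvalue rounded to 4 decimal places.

With the vertex order [1, 2, 3, 4, 5, 6, 7, 8, 9, 10], the degrees are [3, 3, 3, 3, 3, 3, 3, 3, 3, 3], giving D = diag(3, 3, 3, 3, 3, 3, 3, 3, 3, 3) and L = D - A. Since every row of L sums to 0, the all-ones vector is in the kernel and 0 is an eigenvalue. There is one zero in the spectrum, matching the 1 component.

[0, 2, 2, 2, 2, 2, 5, 5, 5, 5]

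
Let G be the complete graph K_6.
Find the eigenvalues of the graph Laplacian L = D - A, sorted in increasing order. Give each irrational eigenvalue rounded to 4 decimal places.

[0, 6, 6, 6, 6, 6]

The graph has 6 vertices and degree multiset [5, 5, 5, 5, 5, 5]; D is the diagonal matrix of degrees and L = D - A. The multiplicity of 0 as a Laplacian eigenvalue equals the number of connected components. The single zero eigenvalue shows the graph is connected. The eigenvalues sum to 30, which equals trace(L) = 2|E|.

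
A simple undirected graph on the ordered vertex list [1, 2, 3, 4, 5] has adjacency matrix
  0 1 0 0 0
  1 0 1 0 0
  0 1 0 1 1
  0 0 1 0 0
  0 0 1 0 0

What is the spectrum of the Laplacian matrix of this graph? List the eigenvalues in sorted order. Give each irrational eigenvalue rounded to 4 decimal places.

[0, 0.5188, 1, 2.3111, 4.1701]

Each diagonal entry of L is the vertex degree and each off-diagonal entry is -1 where an edge is present, 0 otherwise; in the order [1, 2, 3, 4, 5] the diagonal is [1, 2, 3, 1, 1]. The multiplicity of 0 as a Laplacian eigenvalue equals the number of connected components. There is one zero in the spectrum, matching the 1 component. By the matrix-tree theorem the graph has (1/5) * product of the nonzero eigenvalues = 1 spanning tree.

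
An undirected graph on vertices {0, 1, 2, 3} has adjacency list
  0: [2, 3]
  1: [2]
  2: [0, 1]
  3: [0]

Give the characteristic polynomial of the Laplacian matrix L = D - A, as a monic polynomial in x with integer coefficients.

Each diagonal entry of L is the vertex degree and each off-diagonal entry is -1 where an edge is present, 0 otherwise; in the order [0, 1, 2, 3] the diagonal is [2, 1, 2, 1]. L has integer entries, so p(x) = det(xI - L) has integer coefficients. Expanding the determinant yields x^4 - 6x^3 + 10x^2 - 4x. The coefficient of x^3 equals -trace(L) = -6, matching the sum of degrees. By the matrix-tree theorem the graph has (1/4) * product of the nonzero eigenvalues = 1 spanning tree.

x^4 - 6x^3 + 10x^2 - 4x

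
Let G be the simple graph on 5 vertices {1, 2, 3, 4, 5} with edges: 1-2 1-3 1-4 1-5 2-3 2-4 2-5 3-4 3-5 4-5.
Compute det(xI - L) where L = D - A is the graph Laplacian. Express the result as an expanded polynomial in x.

x^5 - 20x^4 + 150x^3 - 500x^2 + 625x

Each diagonal entry of L is the vertex degree and each off-diagonal entry is -1 where an edge is present, 0 otherwise; in the order [1, 2, 3, 4, 5] the diagonal is [4, 4, 4, 4, 4]. The eigenvalues of L are [0, 5, 5, 5, 5]; the characteristic polynomial is the product of (x - lambda_i), which multiplies out to x^5 - 20x^4 + 150x^3 - 500x^2 + 625x. Since p(0) = det(-L) = 0, x divides p(x). By the matrix-tree theorem the graph has (1/5) * product of the nonzero eigenvalues = 125 spanning trees.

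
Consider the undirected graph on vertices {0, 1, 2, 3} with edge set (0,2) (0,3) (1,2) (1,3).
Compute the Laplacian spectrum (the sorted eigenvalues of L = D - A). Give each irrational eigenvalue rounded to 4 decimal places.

[0, 2, 2, 4]

With the vertex order [0, 1, 2, 3], the degrees are [2, 2, 2, 2], giving D = diag(2, 2, 2, 2) and L = D - A. Since every row of L sums to 0, the all-ones vector is in the kernel and 0 is an eigenvalue. The single zero eigenvalue shows the graph is connected. By the matrix-tree theorem the graph has (1/4) * product of the nonzero eigenvalues = 4 spanning trees.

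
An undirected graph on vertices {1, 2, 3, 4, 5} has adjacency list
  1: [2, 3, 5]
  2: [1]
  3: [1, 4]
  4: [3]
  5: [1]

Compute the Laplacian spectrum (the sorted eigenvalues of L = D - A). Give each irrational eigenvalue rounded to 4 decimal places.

[0, 0.5188, 1, 2.3111, 4.1701]

Each diagonal entry of L is the vertex degree and each off-diagonal entry is -1 where an edge is present, 0 otherwise; in the order [1, 2, 3, 4, 5] the diagonal is [3, 1, 2, 1, 1]. Since every row of L sums to 0, the all-ones vector is in the kernel and 0 is an eigenvalue. The single zero eigenvalue shows the graph is connected. The eigenvalues sum to 8, which equals trace(L) = 2|E|. By the matrix-tree theorem the graph has (1/5) * product of the nonzero eigenvalues = 1 spanning tree.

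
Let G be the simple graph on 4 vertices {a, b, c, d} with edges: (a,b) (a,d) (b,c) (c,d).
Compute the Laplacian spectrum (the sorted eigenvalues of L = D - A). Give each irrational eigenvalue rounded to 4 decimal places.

[0, 2, 2, 4]

Each diagonal entry of L is the vertex degree and each off-diagonal entry is -1 where an edge is present, 0 otherwise; in the order [a, b, c, d] the diagonal is [2, 2, 2, 2]. Since every row of L sums to 0, the all-ones vector is in the kernel and 0 is an eigenvalue.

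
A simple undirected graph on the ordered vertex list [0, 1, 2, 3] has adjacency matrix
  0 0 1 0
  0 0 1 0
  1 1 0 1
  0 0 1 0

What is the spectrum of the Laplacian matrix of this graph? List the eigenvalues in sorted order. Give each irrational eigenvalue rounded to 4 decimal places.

[0, 1, 1, 4]

With the vertex order [0, 1, 2, 3], the degrees are [1, 1, 3, 1], giving D = diag(1, 1, 3, 1) and L = D - A. L is symmetric positive semidefinite, so every eigenvalue is real and nonnegative. The single zero eigenvalue shows the graph is connected. The eigenvalues sum to 6, which equals trace(L) = 2|E|.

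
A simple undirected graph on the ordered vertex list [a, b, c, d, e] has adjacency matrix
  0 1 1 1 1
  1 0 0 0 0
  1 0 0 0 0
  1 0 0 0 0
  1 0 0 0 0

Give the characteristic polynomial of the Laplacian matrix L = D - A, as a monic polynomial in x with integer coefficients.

Reading degrees in the order [a, b, c, d, e] gives [4, 1, 1, 1, 1]; set D = diag(4, 1, 1, 1, 1) and form L = D - A. Computing det(xI - L) by cofactor expansion (or equivalently via sum-over-permutations) gives x^5 - 8x^4 + 18x^3 - 16x^2 + 5x. The coefficient of x^4 equals -trace(L) = -8, matching the sum of degrees. The largest eigenvalue, 5, is at most the vertex count 5. By the matrix-tree theorem the graph has (1/5) * product of the nonzero eigenvalues = 1 spanning tree.

x^5 - 8x^4 + 18x^3 - 16x^2 + 5x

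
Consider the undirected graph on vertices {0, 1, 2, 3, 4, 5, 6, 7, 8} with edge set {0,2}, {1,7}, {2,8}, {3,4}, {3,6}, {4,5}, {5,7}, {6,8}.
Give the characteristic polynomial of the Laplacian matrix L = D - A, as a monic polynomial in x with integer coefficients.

Each diagonal entry of L is the vertex degree and each off-diagonal entry is -1 where an edge is present, 0 otherwise; in the order [0, 1, 2, 3, 4, 5, 6, 7, 8] the diagonal is [1, 1, 2, 2, 2, 2, 2, 2, 2]. Computing det(xI - L) by cofactor expansion (or equivalently via sum-over-permutations) gives x^9 - 16x^8 + 105x^7 - 364x^6 + 715x^5 - 792x^4 + 462x^3 - 120x^2 + 9x. Since p(0) = det(-L) = 0, x divides p(x).

x^9 - 16x^8 + 105x^7 - 364x^6 + 715x^5 - 792x^4 + 462x^3 - 120x^2 + 9x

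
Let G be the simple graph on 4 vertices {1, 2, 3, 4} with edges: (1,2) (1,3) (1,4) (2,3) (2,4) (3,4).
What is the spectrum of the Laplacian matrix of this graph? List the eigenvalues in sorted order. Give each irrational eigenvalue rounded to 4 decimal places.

[0, 4, 4, 4]

Reading degrees in the order [1, 2, 3, 4] gives [3, 3, 3, 3]; set D = diag(3, 3, 3, 3) and form L = D - A. Since every row of L sums to 0, the all-ones vector is in the kernel and 0 is an eigenvalue. The eigenvalues sum to 12, which equals trace(L) = 2|E|.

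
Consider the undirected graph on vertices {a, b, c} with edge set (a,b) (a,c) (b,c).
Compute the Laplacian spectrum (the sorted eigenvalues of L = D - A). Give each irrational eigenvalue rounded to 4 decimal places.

Reading degrees in the order [a, b, c] gives [2, 2, 2]; set D = diag(2, 2, 2) and form L = D - A. The multiplicity of 0 as a Laplacian eigenvalue equals the number of connected components. There is one zero in the spectrum, matching the 1 component.

[0, 3, 3]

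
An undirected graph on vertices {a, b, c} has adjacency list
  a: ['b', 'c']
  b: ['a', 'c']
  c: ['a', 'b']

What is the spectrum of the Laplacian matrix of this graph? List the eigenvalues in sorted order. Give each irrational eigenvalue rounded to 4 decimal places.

[0, 3, 3]

Each diagonal entry of L is the vertex degree and each off-diagonal entry is -1 where an edge is present, 0 otherwise; in the order [a, b, c] the diagonal is [2, 2, 2]. The multiplicity of 0 as a Laplacian eigenvalue equals the number of connected components. The single zero eigenvalue shows the graph is connected. There is one zero in the spectrum, matching the 1 component. By the matrix-tree theorem the graph has (1/3) * product of the nonzero eigenvalues = 3 spanning trees.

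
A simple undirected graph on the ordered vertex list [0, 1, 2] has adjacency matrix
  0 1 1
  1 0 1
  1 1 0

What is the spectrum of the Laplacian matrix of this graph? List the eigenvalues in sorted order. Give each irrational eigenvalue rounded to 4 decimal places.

Each diagonal entry of L is the vertex degree and each off-diagonal entry is -1 where an edge is present, 0 otherwise; in the order [0, 1, 2] the diagonal is [2, 2, 2]. L is symmetric positive semidefinite, so every eigenvalue is real and nonnegative. The single zero eigenvalue shows the graph is connected.

[0, 3, 3]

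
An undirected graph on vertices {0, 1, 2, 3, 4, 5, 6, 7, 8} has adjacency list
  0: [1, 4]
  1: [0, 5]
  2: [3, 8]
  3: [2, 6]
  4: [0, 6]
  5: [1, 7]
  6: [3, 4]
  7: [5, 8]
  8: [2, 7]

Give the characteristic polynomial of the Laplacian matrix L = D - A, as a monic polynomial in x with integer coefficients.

x^9 - 18x^8 + 135x^7 - 546x^6 + 1287x^5 - 1782x^4 + 1386x^3 - 540x^2 + 81x

With the vertex order [0, 1, 2, 3, 4, 5, 6, 7, 8], the degrees are [2, 2, 2, 2, 2, 2, 2, 2, 2], giving D = diag(2, 2, 2, 2, 2, 2, 2, 2, 2) and L = D - A. Computing det(xI - L) by cofactor expansion (or equivalently via sum-over-permutations) gives x^9 - 18x^8 + 135x^7 - 546x^6 + 1287x^5 - 1782x^4 + 1386x^3 - 540x^2 + 81x. Since p(0) = det(-L) = 0, x divides p(x). There is one zero in the spectrum, matching the 1 component.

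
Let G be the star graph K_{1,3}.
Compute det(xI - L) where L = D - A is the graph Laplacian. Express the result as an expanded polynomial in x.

The graph has 4 vertices and degree multiset [3, 1, 1, 1]; D is the diagonal matrix of degrees and L = D - A. The eigenvalues of L are [0, 1, 1, 4]; the characteristic polynomial is the product of (x - lambda_i), which multiplies out to x^4 - 6x^3 + 9x^2 - 4x. Since p(0) = det(-L) = 0, x divides p(x). By the matrix-tree theorem the graph has (1/4) * product of the nonzero eigenvalues = 1 spanning tree. There is one zero in the spectrum, matching the 1 component.

x^4 - 6x^3 + 9x^2 - 4x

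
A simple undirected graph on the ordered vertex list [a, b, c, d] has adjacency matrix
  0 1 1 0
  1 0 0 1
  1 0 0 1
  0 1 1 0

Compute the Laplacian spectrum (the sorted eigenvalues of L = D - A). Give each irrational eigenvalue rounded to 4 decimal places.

[0, 2, 2, 4]

With the vertex order [a, b, c, d], the degrees are [2, 2, 2, 2], giving D = diag(2, 2, 2, 2) and L = D - A. L is symmetric positive semidefinite, so every eigenvalue is real and nonnegative. By the matrix-tree theorem the graph has (1/4) * product of the nonzero eigenvalues = 4 spanning trees.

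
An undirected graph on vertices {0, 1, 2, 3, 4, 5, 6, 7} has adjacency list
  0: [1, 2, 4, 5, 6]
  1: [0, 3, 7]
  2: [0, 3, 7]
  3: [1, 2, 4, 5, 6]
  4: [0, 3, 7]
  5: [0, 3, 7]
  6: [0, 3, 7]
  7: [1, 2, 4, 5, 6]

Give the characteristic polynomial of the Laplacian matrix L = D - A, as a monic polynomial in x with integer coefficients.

x^8 - 30x^7 + 375x^6 - 2540x^5 + 10095x^4 - 23598x^3 + 30105x^2 - 16200x

With the vertex order [0, 1, 2, 3, 4, 5, 6, 7], the degrees are [5, 3, 3, 5, 3, 3, 3, 5], giving D = diag(5, 3, 3, 5, 3, 3, 3, 5) and L = D - A. The eigenvalues of L are [0, 3, 3, 3, 3, 5, 5, 8]; the characteristic polynomial is the product of (x - lambda_i), which multiplies out to x^8 - 30x^7 + 375x^6 - 2540x^5 + 10095x^4 - 23598x^3 + 30105x^2 - 16200x. The constant term is 0 because L is singular (the all-ones vector lies in its kernel). There is one zero in the spectrum, matching the 1 component.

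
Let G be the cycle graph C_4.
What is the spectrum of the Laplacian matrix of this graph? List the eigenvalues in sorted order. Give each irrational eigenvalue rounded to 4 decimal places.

[0, 2, 2, 4]

The graph has 4 vertices and degree multiset [2, 2, 2, 2]; D is the diagonal matrix of degrees and L = D - A. Diagonalising L (or applying a numerical eigensolver to the 4x4 matrix) gives the spectrum above. The single zero eigenvalue shows the graph is connected. The eigenvalues sum to 8, which equals trace(L) = 2|E|.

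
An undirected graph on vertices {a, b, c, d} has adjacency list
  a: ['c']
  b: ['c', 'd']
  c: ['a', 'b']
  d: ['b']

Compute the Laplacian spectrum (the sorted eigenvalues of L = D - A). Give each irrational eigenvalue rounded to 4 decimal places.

[0, 0.5858, 2, 3.4142]

Reading degrees in the order [a, b, c, d] gives [1, 2, 2, 1]; set D = diag(1, 2, 2, 1) and form L = D - A. Since every row of L sums to 0, the all-ones vector is in the kernel and 0 is an eigenvalue. The single zero eigenvalue shows the graph is connected.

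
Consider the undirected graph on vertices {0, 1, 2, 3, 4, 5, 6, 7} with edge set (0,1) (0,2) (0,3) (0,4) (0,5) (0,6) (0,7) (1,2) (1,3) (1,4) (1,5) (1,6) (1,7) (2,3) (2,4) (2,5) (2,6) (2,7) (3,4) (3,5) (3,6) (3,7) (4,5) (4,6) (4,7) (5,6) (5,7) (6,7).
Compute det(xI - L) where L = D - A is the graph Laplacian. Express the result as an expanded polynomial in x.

Each diagonal entry of L is the vertex degree and each off-diagonal entry is -1 where an edge is present, 0 otherwise; in the order [0, 1, 2, 3, 4, 5, 6, 7] the diagonal is [7, 7, 7, 7, 7, 7, 7, 7]. Computing det(xI - L) by cofactor expansion (or equivalently via sum-over-permutations) gives x^8 - 56x^7 + 1344x^6 - 17920x^5 + 143360x^4 - 688128x^3 + 1835008x^2 - 2097152x. Since p(0) = det(-L) = 0, x divides p(x). There is one zero in the spectrum, matching the 1 component. By the matrix-tree theorem the graph has (1/8) * product of the nonzero eigenvalues = 262144 spanning trees.

x^8 - 56x^7 + 1344x^6 - 17920x^5 + 143360x^4 - 688128x^3 + 1835008x^2 - 2097152x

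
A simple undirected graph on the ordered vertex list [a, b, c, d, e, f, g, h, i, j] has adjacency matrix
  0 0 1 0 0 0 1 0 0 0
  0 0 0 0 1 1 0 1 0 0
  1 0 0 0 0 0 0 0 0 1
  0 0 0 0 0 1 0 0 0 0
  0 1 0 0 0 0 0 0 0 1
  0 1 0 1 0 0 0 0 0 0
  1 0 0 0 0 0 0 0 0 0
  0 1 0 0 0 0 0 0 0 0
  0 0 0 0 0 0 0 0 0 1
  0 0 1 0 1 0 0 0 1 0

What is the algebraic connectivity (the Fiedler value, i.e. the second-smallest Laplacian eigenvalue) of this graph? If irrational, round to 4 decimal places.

0.1378

Reading degrees in the order [a, b, c, d, e, f, g, h, i, j] gives [2, 3, 2, 1, 2, 2, 1, 1, 1, 3]; set D = diag(2, 3, 2, 1, 2, 2, 1, 1, 1, 3) and form L = D - A. The smallest Laplacian eigenvalue is always 0. The next one, lambda_2 = 0.1378, measures how hard the graph is to disconnect: larger values mean better connectivity. By the matrix-tree theorem the graph has (1/10) * product of the nonzero eigenvalues = 1 spanning tree. There is one zero in the spectrum, matching the 1 component.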